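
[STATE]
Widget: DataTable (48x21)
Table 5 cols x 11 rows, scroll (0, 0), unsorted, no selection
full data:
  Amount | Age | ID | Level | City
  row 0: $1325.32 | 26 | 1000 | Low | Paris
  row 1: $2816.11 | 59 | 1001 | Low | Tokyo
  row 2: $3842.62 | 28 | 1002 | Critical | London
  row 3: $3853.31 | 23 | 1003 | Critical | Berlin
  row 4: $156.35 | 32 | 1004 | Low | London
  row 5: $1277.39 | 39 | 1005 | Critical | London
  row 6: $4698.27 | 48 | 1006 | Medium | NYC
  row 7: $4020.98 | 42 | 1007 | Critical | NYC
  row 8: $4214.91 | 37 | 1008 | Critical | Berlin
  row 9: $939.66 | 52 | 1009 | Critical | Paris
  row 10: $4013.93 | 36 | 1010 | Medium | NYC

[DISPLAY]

Amount  │Age│ID  │Level   │City                 
────────┼───┼────┼────────┼──────               
$1325.32│26 │1000│Low     │Paris                
$2816.11│59 │1001│Low     │Tokyo                
$3842.62│28 │1002│Critical│London               
$3853.31│23 │1003│Critical│Berlin               
$156.35 │32 │1004│Low     │London               
$1277.39│39 │1005│Critical│London               
$4698.27│48 │1006│Medium  │NYC                  
$4020.98│42 │1007│Critical│NYC                  
$4214.91│37 │1008│Critical│Berlin               
$939.66 │52 │1009│Critical│Paris                
$4013.93│36 │1010│Medium  │NYC                  
                                                
                                                
                                                
                                                
                                                
                                                
                                                
                                                


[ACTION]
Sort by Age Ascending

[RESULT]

Amount  │Ag▲│ID  │Level   │City                 
────────┼───┼────┼────────┼──────               
$3853.31│23 │1003│Critical│Berlin               
$1325.32│26 │1000│Low     │Paris                
$3842.62│28 │1002│Critical│London               
$156.35 │32 │1004│Low     │London               
$4013.93│36 │1010│Medium  │NYC                  
$4214.91│37 │1008│Critical│Berlin               
$1277.39│39 │1005│Critical│London               
$4020.98│42 │1007│Critical│NYC                  
$4698.27│48 │1006│Medium  │NYC                  
$939.66 │52 │1009│Critical│Paris                
$2816.11│59 │1001│Low     │Tokyo                
                                                
                                                
                                                
                                                
                                                
                                                
                                                
                                                


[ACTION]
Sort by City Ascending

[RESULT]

Amount  │Age│ID  │Level   │City ▲               
────────┼───┼────┼────────┼──────               
$3853.31│23 │1003│Critical│Berlin               
$4214.91│37 │1008│Critical│Berlin               
$3842.62│28 │1002│Critical│London               
$156.35 │32 │1004│Low     │London               
$1277.39│39 │1005│Critical│London               
$4013.93│36 │1010│Medium  │NYC                  
$4020.98│42 │1007│Critical│NYC                  
$4698.27│48 │1006│Medium  │NYC                  
$1325.32│26 │1000│Low     │Paris                
$939.66 │52 │1009│Critical│Paris                
$2816.11│59 │1001│Low     │Tokyo                
                                                
                                                
                                                
                                                
                                                
                                                
                                                
                                                


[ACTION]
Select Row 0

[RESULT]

Amount  │Age│ID  │Level   │City ▲               
────────┼───┼────┼────────┼──────               
>3853.31│23 │1003│Critical│Berlin               
$4214.91│37 │1008│Critical│Berlin               
$3842.62│28 │1002│Critical│London               
$156.35 │32 │1004│Low     │London               
$1277.39│39 │1005│Critical│London               
$4013.93│36 │1010│Medium  │NYC                  
$4020.98│42 │1007│Critical│NYC                  
$4698.27│48 │1006│Medium  │NYC                  
$1325.32│26 │1000│Low     │Paris                
$939.66 │52 │1009│Critical│Paris                
$2816.11│59 │1001│Low     │Tokyo                
                                                
                                                
                                                
                                                
                                                
                                                
                                                
                                                


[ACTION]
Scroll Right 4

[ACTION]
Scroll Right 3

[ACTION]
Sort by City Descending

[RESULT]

Amount  │Age│ID  │Level   │City ▼               
────────┼───┼────┼────────┼──────               
>2816.11│59 │1001│Low     │Tokyo                
$1325.32│26 │1000│Low     │Paris                
$939.66 │52 │1009│Critical│Paris                
$4013.93│36 │1010│Medium  │NYC                  
$4020.98│42 │1007│Critical│NYC                  
$4698.27│48 │1006│Medium  │NYC                  
$3842.62│28 │1002│Critical│London               
$156.35 │32 │1004│Low     │London               
$1277.39│39 │1005│Critical│London               
$3853.31│23 │1003│Critical│Berlin               
$4214.91│37 │1008│Critical│Berlin               
                                                
                                                
                                                
                                                
                                                
                                                
                                                
                                                


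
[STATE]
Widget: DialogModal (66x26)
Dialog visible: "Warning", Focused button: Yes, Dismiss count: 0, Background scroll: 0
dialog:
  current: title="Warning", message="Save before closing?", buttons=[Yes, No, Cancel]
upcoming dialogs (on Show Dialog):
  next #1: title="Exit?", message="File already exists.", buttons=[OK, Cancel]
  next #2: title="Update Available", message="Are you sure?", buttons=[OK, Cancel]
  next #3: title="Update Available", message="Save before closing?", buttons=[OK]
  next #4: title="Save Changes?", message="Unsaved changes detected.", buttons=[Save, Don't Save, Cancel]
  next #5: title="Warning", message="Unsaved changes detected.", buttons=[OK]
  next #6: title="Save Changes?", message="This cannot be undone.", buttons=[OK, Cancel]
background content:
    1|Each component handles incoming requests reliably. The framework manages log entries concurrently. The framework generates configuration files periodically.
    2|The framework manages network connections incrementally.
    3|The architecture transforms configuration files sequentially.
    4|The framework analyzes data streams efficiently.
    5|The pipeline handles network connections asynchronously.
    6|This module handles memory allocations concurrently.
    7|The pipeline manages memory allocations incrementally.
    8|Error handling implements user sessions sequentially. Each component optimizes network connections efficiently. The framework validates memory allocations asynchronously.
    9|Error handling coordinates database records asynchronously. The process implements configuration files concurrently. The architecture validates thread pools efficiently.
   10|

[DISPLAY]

Each component handles incoming requests reliably. The framework m
The framework manages network connections incrementally.          
The architecture transforms configuration files sequentially.     
The framework analyzes data streams efficiently.                  
The pipeline handles network connections asynchronously.          
This module handles memory allocations concurrently.              
The pipeline manages memory allocations incrementally.            
Error handling implements user sessions sequentially. Each compone
Error handling coordinates database records asynchronously. The pr
                                                                  
                     ┌──────────────────────┐                     
                     │       Warning        │                     
                     │ Save before closing? │                     
                     │ [Yes]  No   Cancel   │                     
                     └──────────────────────┘                     
                                                                  
                                                                  
                                                                  
                                                                  
                                                                  
                                                                  
                                                                  
                                                                  
                                                                  
                                                                  
                                                                  


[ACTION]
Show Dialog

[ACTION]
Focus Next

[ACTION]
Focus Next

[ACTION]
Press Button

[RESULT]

Each component handles incoming requests reliably. The framework m
The framework manages network connections incrementally.          
The architecture transforms configuration files sequentially.     
The framework analyzes data streams efficiently.                  
The pipeline handles network connections asynchronously.          
This module handles memory allocations concurrently.              
The pipeline manages memory allocations incrementally.            
Error handling implements user sessions sequentially. Each compone
Error handling coordinates database records asynchronously. The pr
                                                                  
                                                                  
                                                                  
                                                                  
                                                                  
                                                                  
                                                                  
                                                                  
                                                                  
                                                                  
                                                                  
                                                                  
                                                                  
                                                                  
                                                                  
                                                                  
                                                                  


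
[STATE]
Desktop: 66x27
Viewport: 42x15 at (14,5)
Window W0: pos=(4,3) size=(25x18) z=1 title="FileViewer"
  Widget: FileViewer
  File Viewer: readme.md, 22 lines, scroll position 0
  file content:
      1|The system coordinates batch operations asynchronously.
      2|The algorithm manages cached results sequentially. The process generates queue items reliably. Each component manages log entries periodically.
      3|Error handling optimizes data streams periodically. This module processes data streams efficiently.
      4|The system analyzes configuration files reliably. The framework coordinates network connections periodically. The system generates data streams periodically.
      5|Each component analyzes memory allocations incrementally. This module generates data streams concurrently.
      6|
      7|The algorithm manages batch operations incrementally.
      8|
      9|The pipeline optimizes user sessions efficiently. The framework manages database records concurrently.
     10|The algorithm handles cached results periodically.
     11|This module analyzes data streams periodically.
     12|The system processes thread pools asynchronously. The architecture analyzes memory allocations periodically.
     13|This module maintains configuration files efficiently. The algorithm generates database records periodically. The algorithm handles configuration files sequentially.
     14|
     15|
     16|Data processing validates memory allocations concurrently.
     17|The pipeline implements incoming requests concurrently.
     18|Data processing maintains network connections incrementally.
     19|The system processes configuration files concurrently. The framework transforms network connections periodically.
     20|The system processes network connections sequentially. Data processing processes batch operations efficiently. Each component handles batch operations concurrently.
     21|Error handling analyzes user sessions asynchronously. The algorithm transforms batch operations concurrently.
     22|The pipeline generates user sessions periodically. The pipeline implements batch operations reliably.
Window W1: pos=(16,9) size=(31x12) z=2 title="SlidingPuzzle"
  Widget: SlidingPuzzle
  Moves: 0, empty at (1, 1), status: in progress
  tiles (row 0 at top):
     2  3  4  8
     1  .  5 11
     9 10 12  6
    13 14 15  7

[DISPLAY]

──────────────┨                           
m coordinates▲┃                           
ithm manages █┃                           
dling optimiz░┃                           
m ┏━━━━━━━━━━━━━━━━━━━━━━━━━━━━━┓         
on┃ SlidingPuzzle               ┃         
  ┠─────────────────────────────┨         
it┃┌────┬────┬────┬────┐        ┃         
  ┃│  2 │  3 │  4 │  8 │        ┃         
in┃├────┼────┼────┼────┤        ┃         
it┃│  1 │    │  5 │ 11 │        ┃         
le┃├────┼────┼────┼────┤        ┃         
m ┃│  9 │ 10 │ 12 │  6 │        ┃         
le┃├────┼────┼────┼────┤        ┃         
  ┃│ 13 │ 14 │ 15 │  7 │        ┃         


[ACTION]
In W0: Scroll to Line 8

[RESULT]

──────────────┨                           
             ▲┃                           
ine optimizes░┃                           
ithm handles ░┃                           
le┏━━━━━━━━━━━━━━━━━━━━━━━━━━━━━┓         
m ┃ SlidingPuzzle               ┃         
le┠─────────────────────────────┨         
  ┃┌────┬────┬────┬────┐        ┃         
  ┃│  2 │  3 │  4 │  8 │        ┃         
es┃├────┼────┼────┼────┤        ┃         
in┃│  1 │    │  5 │ 11 │        ┃         
es┃├────┼────┼────┼────┤        ┃         
m ┃│  9 │ 10 │ 12 │  6 │        ┃         
m ┃├────┼────┼────┼────┤        ┃         
dl┃│ 13 │ 14 │ 15 │  7 │        ┃         


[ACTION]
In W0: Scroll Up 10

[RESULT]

──────────────┨                           
m coordinates▲┃                           
ithm manages █┃                           
dling optimiz░┃                           
m ┏━━━━━━━━━━━━━━━━━━━━━━━━━━━━━┓         
on┃ SlidingPuzzle               ┃         
  ┠─────────────────────────────┨         
it┃┌────┬────┬────┬────┐        ┃         
  ┃│  2 │  3 │  4 │  8 │        ┃         
in┃├────┼────┼────┼────┤        ┃         
it┃│  1 │    │  5 │ 11 │        ┃         
le┃├────┼────┼────┼────┤        ┃         
m ┃│  9 │ 10 │ 12 │  6 │        ┃         
le┃├────┼────┼────┼────┤        ┃         
  ┃│ 13 │ 14 │ 15 │  7 │        ┃         


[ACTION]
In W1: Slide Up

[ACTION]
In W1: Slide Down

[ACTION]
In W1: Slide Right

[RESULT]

──────────────┨                           
m coordinates▲┃                           
ithm manages █┃                           
dling optimiz░┃                           
m ┏━━━━━━━━━━━━━━━━━━━━━━━━━━━━━┓         
on┃ SlidingPuzzle               ┃         
  ┠─────────────────────────────┨         
it┃┌────┬────┬────┬────┐        ┃         
  ┃│  2 │  3 │  4 │  8 │        ┃         
in┃├────┼────┼────┼────┤        ┃         
it┃│    │  1 │  5 │ 11 │        ┃         
le┃├────┼────┼────┼────┤        ┃         
m ┃│  9 │ 10 │ 12 │  6 │        ┃         
le┃├────┼────┼────┼────┤        ┃         
  ┃│ 13 │ 14 │ 15 │  7 │        ┃         


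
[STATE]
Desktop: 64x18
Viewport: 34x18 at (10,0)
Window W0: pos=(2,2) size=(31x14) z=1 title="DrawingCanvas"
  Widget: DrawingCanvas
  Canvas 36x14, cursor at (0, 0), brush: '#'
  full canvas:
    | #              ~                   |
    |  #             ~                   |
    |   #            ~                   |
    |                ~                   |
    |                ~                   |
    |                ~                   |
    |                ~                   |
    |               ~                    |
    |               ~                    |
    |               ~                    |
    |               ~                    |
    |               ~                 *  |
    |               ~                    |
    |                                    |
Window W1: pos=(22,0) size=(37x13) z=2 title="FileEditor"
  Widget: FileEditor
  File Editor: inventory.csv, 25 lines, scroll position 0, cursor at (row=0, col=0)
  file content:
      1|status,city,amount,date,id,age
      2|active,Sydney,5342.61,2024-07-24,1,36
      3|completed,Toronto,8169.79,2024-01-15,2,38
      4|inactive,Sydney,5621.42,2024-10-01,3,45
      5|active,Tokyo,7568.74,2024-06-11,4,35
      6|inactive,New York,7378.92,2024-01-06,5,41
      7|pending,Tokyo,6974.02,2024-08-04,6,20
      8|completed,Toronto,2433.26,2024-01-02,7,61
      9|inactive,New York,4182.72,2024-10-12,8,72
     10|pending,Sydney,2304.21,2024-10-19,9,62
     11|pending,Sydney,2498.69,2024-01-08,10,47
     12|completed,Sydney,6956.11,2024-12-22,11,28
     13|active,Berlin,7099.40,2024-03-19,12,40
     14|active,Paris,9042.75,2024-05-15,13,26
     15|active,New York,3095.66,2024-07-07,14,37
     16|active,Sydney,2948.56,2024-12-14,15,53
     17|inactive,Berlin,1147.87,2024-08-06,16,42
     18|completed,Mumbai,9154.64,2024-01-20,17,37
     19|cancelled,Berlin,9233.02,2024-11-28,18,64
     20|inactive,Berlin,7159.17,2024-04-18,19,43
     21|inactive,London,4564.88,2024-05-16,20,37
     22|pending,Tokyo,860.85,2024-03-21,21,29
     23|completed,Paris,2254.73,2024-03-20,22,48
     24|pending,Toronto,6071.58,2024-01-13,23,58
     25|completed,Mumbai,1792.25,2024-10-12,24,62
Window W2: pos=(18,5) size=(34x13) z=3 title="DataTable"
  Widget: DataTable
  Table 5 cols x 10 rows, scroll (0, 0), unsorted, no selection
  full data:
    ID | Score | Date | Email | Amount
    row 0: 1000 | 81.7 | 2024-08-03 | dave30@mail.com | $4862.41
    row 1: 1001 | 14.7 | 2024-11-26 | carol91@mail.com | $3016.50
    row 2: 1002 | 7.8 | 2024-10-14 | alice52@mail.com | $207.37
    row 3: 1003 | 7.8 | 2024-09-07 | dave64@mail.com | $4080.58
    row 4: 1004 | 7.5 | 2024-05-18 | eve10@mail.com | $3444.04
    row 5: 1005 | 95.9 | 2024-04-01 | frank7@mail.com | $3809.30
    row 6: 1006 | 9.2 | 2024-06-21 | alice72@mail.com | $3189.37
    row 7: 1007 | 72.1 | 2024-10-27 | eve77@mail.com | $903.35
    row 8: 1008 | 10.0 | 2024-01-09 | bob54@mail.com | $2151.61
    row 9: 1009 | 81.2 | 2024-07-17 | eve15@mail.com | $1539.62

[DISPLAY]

            ┏━━━━━━━━━━━━━━━━━━━━━
            ┃ FileEditor          
━━━━━━━━━━━━┠─────────────────────
gCanvas     ┃█tatus,city,amount,da
────────────┃active,Sydney,5342.61
        ┏━━━━━━━━━━━━━━━━━━━━━━━━━
        ┃ DataTable               
        ┠─────────────────────────
        ┃ID  │Score│Date      │Ema
        ┃────┼─────┼──────────┼───
        ┃1000│81.7 │2024-08-03│dav
        ┃1001│14.7 │2024-11-26│car
        ┃1002│7.8  │2024-10-14│ali
        ┃1003│7.8  │2024-09-07│dav
        ┃1004│7.5  │2024-05-18│eve
━━━━━━━━┃1005│95.9 │2024-04-01│fra
        ┃1006│9.2  │2024-06-21│ali
        ┗━━━━━━━━━━━━━━━━━━━━━━━━━


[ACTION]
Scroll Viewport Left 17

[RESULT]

                      ┏━━━━━━━━━━━
                      ┃ FileEditor
  ┏━━━━━━━━━━━━━━━━━━━┠───────────
  ┃ DrawingCanvas     ┃█tatus,city
  ┠───────────────────┃active,Sydn
  ┃+#             ┏━━━━━━━━━━━━━━━
  ┃  #            ┃ DataTable     
  ┃   #           ┠───────────────
  ┃               ┃ID  │Score│Date
  ┃               ┃────┼─────┼────
  ┃               ┃1000│81.7 │2024
  ┃               ┃1001│14.7 │2024
  ┃               ┃1002│7.8  │2024
  ┃               ┃1003│7.8  │2024
  ┃               ┃1004│7.5  │2024
  ┗━━━━━━━━━━━━━━━┃1005│95.9 │2024
                  ┃1006│9.2  │2024
                  ┗━━━━━━━━━━━━━━━


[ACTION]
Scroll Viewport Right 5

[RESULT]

                 ┏━━━━━━━━━━━━━━━━
                 ┃ FileEditor     
━━━━━━━━━━━━━━━━━┠────────────────
rawingCanvas     ┃█tatus,city,amou
─────────────────┃active,Sydney,53
             ┏━━━━━━━━━━━━━━━━━━━━
#            ┃ DataTable          
 #           ┠────────────────────
             ┃ID  │Score│Date     
             ┃────┼─────┼─────────
             ┃1000│81.7 │2024-08-0
             ┃1001│14.7 │2024-11-2
             ┃1002│7.8  │2024-10-1
             ┃1003│7.8  │2024-09-0
             ┃1004│7.5  │2024-05-1
━━━━━━━━━━━━━┃1005│95.9 │2024-04-0
             ┃1006│9.2  │2024-06-2
             ┗━━━━━━━━━━━━━━━━━━━━


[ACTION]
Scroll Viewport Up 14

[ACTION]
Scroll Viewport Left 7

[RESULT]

                      ┏━━━━━━━━━━━
                      ┃ FileEditor
  ┏━━━━━━━━━━━━━━━━━━━┠───────────
  ┃ DrawingCanvas     ┃█tatus,city
  ┠───────────────────┃active,Sydn
  ┃+#             ┏━━━━━━━━━━━━━━━
  ┃  #            ┃ DataTable     
  ┃   #           ┠───────────────
  ┃               ┃ID  │Score│Date
  ┃               ┃────┼─────┼────
  ┃               ┃1000│81.7 │2024
  ┃               ┃1001│14.7 │2024
  ┃               ┃1002│7.8  │2024
  ┃               ┃1003│7.8  │2024
  ┃               ┃1004│7.5  │2024
  ┗━━━━━━━━━━━━━━━┃1005│95.9 │2024
                  ┃1006│9.2  │2024
                  ┗━━━━━━━━━━━━━━━


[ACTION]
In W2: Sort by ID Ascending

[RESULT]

                      ┏━━━━━━━━━━━
                      ┃ FileEditor
  ┏━━━━━━━━━━━━━━━━━━━┠───────────
  ┃ DrawingCanvas     ┃█tatus,city
  ┠───────────────────┃active,Sydn
  ┃+#             ┏━━━━━━━━━━━━━━━
  ┃  #            ┃ DataTable     
  ┃   #           ┠───────────────
  ┃               ┃ID ▲│Score│Date
  ┃               ┃────┼─────┼────
  ┃               ┃1000│81.7 │2024
  ┃               ┃1001│14.7 │2024
  ┃               ┃1002│7.8  │2024
  ┃               ┃1003│7.8  │2024
  ┃               ┃1004│7.5  │2024
  ┗━━━━━━━━━━━━━━━┃1005│95.9 │2024
                  ┃1006│9.2  │2024
                  ┗━━━━━━━━━━━━━━━


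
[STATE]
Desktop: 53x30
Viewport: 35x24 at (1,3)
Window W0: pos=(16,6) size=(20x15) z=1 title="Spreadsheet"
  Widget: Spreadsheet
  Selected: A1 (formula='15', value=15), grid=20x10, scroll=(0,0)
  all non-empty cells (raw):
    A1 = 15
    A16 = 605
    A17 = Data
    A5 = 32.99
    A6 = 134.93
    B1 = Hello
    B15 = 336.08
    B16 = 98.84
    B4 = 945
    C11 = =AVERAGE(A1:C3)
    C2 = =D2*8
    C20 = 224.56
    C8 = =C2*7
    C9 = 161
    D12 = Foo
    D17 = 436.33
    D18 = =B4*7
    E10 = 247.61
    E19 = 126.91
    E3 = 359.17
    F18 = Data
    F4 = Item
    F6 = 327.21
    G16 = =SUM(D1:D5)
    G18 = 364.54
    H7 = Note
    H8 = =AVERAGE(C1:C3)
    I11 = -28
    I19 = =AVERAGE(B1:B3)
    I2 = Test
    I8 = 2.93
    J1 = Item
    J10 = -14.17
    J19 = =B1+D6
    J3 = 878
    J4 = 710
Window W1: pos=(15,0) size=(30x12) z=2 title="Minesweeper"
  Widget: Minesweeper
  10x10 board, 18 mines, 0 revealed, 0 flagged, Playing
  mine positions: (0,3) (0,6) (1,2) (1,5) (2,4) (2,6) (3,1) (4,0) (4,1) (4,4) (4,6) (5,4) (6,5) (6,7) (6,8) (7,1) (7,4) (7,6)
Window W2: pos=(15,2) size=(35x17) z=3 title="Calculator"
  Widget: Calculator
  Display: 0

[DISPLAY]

              ┃ Calculator         
              ┠────────────────────
              ┃                    
              ┃┌───┬───┬───┬───┐   
              ┃│ 7 │ 8 │ 9 │ ÷ │   
              ┃├───┼───┼───┼───┤   
              ┃│ 4 │ 5 │ 6 │ × │   
              ┃├───┼───┼───┼───┤   
              ┃│ 1 │ 2 │ 3 │ - │   
              ┃├───┼───┼───┼───┤   
              ┃│ 0 │ . │ = │ + │   
              ┃├───┼───┼───┼───┤   
              ┃│ C │ MC│ MR│ M+│   
              ┃└───┴───┴───┴───┘   
              ┃                    
              ┗━━━━━━━━━━━━━━━━━━━━
               ┃  8        0      ┃
               ┗━━━━━━━━━━━━━━━━━━┛
                                   
                                   
                                   
                                   
                                   
                                   


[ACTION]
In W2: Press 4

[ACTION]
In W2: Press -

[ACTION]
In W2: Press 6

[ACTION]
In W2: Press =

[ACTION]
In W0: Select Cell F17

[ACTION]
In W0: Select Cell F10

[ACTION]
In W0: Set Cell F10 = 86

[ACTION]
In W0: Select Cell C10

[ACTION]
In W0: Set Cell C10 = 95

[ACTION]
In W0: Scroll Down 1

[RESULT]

              ┃ Calculator         
              ┠────────────────────
              ┃                    
              ┃┌───┬───┬───┬───┐   
              ┃│ 7 │ 8 │ 9 │ ÷ │   
              ┃├───┼───┼───┼───┤   
              ┃│ 4 │ 5 │ 6 │ × │   
              ┃├───┼───┼───┼───┤   
              ┃│ 1 │ 2 │ 3 │ - │   
              ┃├───┼───┼───┼───┤   
              ┃│ 0 │ . │ = │ + │   
              ┃├───┼───┼───┼───┤   
              ┃│ C │ MC│ MR│ M+│   
              ┃└───┴───┴───┴───┘   
              ┃                    
              ┗━━━━━━━━━━━━━━━━━━━━
               ┃  9        0      ┃
               ┗━━━━━━━━━━━━━━━━━━┛
                                   
                                   
                                   
                                   
                                   
                                   


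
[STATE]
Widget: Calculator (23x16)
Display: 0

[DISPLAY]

                      0
┌───┬───┬───┬───┐      
│ 7 │ 8 │ 9 │ ÷ │      
├───┼───┼───┼───┤      
│ 4 │ 5 │ 6 │ × │      
├───┼───┼───┼───┤      
│ 1 │ 2 │ 3 │ - │      
├───┼───┼───┼───┤      
│ 0 │ . │ = │ + │      
├───┼───┼───┼───┤      
│ C │ MC│ MR│ M+│      
└───┴───┴───┴───┘      
                       
                       
                       
                       


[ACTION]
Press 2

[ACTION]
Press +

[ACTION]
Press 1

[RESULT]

                      1
┌───┬───┬───┬───┐      
│ 7 │ 8 │ 9 │ ÷ │      
├───┼───┼───┼───┤      
│ 4 │ 5 │ 6 │ × │      
├───┼───┼───┼───┤      
│ 1 │ 2 │ 3 │ - │      
├───┼───┼───┼───┤      
│ 0 │ . │ = │ + │      
├───┼───┼───┼───┤      
│ C │ MC│ MR│ M+│      
└───┴───┴───┴───┘      
                       
                       
                       
                       


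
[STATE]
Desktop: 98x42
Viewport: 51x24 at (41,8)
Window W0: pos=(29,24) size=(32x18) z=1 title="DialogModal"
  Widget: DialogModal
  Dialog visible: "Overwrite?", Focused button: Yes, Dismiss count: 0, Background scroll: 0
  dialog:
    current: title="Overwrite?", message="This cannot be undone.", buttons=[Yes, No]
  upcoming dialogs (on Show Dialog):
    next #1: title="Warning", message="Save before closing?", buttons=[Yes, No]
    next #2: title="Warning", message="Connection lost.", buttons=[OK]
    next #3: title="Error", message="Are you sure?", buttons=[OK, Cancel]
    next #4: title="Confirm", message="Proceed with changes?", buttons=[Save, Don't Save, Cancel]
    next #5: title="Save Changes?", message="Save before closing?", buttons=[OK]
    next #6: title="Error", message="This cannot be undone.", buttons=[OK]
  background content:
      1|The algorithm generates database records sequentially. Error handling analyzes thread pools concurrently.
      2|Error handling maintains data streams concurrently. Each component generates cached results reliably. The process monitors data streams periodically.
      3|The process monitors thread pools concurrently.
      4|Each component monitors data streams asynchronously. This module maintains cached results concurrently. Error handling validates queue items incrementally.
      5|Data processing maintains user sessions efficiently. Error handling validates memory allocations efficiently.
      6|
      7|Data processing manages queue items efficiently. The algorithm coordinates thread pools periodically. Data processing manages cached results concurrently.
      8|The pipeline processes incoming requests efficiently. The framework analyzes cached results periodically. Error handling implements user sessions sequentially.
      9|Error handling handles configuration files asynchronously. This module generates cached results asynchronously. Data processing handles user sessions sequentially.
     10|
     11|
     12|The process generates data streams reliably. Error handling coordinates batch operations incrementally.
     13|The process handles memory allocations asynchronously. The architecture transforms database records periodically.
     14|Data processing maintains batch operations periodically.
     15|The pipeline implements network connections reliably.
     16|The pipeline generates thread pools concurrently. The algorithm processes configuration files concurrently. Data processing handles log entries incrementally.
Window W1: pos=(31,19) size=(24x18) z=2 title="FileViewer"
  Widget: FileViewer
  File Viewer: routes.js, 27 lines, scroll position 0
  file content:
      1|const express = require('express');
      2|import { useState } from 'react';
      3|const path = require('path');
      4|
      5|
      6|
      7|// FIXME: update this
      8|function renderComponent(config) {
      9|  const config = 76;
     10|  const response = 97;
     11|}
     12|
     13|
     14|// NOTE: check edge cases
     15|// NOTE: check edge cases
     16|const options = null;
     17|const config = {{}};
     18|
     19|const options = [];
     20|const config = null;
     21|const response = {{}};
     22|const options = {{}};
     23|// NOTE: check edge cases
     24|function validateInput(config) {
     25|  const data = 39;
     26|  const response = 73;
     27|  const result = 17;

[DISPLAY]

                                                   
                                                   
                                                   
                                                   
                                                   
                                                   
                                                   
                                                   
                                                   
                                                   
                                                   
━━━━━━━━━━━━━┓                                     
er           ┃                                     
─────────────┨                                     
ress = requi▲┃                                     
useState } f█┃                                     
h = require(░┃━━━━━┓                               
            ░┃     ┃                               
            ░┃─────┨                               
            ░┃ataba┃                               
 update this░┃data ┃                               
renderCompon░┃ad po┃                               
onfig = 76; ░┃ata s┃                               
esponse = 97░┃──┐er┃                               


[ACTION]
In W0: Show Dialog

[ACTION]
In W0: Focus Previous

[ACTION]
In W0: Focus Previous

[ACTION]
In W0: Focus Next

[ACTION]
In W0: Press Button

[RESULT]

                                                   
                                                   
                                                   
                                                   
                                                   
                                                   
                                                   
                                                   
                                                   
                                                   
                                                   
━━━━━━━━━━━━━┓                                     
er           ┃                                     
─────────────┨                                     
ress = requi▲┃                                     
useState } f█┃                                     
h = require(░┃━━━━━┓                               
            ░┃     ┃                               
            ░┃─────┨                               
            ░┃ataba┃                               
 update this░┃data ┃                               
renderCompon░┃ad po┃                               
onfig = 76; ░┃ata s┃                               
esponse = 97░┃ user┃                               


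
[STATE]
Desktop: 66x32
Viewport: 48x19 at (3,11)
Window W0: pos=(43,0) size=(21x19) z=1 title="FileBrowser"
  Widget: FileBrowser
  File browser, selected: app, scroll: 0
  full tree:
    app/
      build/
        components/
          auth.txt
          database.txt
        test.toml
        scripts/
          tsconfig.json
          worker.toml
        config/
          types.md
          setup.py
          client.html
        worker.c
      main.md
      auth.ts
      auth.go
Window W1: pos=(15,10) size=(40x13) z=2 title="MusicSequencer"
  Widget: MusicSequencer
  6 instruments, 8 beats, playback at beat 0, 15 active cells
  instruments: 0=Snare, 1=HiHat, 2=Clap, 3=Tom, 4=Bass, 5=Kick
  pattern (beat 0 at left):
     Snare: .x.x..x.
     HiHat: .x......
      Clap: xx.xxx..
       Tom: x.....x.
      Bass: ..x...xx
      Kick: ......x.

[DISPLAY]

            ┃ MusicSequencer                    
            ┠───────────────────────────────────
            ┃      ▼1234567                     
            ┃ Snare·█·█··█·                     
            ┃ HiHat·█······                     
            ┃  Clap██·███··                     
            ┃   Tom█·····█·                     
            ┃  Bass··█···██                     
            ┃  Kick······█·                     
            ┃                                   
            ┃                                   
            ┗━━━━━━━━━━━━━━━━━━━━━━━━━━━━━━━━━━━
                                                
                                                
                                                
                                                
                                                
                                                
                                                


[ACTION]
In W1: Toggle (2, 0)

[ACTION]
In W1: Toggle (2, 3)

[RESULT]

            ┃ MusicSequencer                    
            ┠───────────────────────────────────
            ┃      ▼1234567                     
            ┃ Snare·█·█··█·                     
            ┃ HiHat·█······                     
            ┃  Clap·█··██··                     
            ┃   Tom█·····█·                     
            ┃  Bass··█···██                     
            ┃  Kick······█·                     
            ┃                                   
            ┃                                   
            ┗━━━━━━━━━━━━━━━━━━━━━━━━━━━━━━━━━━━
                                                
                                                
                                                
                                                
                                                
                                                
                                                


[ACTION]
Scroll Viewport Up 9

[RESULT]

                                        ┠───────
                                        ┃> [-] a
                                        ┃    [+]
                                        ┃    mai
                                        ┃    aut
                                        ┃    aut
                                        ┃       
                                        ┃       
            ┏━━━━━━━━━━━━━━━━━━━━━━━━━━━━━━━━━━━
            ┃ MusicSequencer                    
            ┠───────────────────────────────────
            ┃      ▼1234567                     
            ┃ Snare·█·█··█·                     
            ┃ HiHat·█······                     
            ┃  Clap·█··██··                     
            ┃   Tom█·····█·                     
            ┃  Bass··█···██                     
            ┃  Kick······█·                     
            ┃                                   


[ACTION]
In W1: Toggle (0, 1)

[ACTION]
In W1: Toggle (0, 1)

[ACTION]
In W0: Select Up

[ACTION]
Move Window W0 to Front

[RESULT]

                                        ┠───────
                                        ┃> [-] a
                                        ┃    [+]
                                        ┃    mai
                                        ┃    aut
                                        ┃    aut
                                        ┃       
                                        ┃       
            ┏━━━━━━━━━━━━━━━━━━━━━━━━━━━┃       
            ┃ MusicSequencer            ┃       
            ┠───────────────────────────┃       
            ┃      ▼1234567             ┃       
            ┃ Snare·█·█··█·             ┃       
            ┃ HiHat·█······             ┃       
            ┃  Clap·█··██··             ┃       
            ┃   Tom█·····█·             ┃       
            ┃  Bass··█···██             ┗━━━━━━━
            ┃  Kick······█·                     
            ┃                                   
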